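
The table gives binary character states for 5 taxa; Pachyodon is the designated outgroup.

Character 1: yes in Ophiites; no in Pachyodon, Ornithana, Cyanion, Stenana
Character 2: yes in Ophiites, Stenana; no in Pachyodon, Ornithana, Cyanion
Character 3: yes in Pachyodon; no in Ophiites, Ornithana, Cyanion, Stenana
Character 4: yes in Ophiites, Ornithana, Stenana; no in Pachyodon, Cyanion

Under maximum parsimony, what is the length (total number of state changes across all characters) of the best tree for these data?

Character polarity is set by the outgroup: the derived state is whichever differs from the outgroup's state, so for Character 3 the derived state is 'no', and for the remaining characters it is 'yes'.
Character 1: derived state 'yes' in Ophiites only — an autapomorphy, so it tells us nothing about relationships among taxa.
Character 2 (derived state 'yes') is shared by Ophiites and Stenana — a synapomorphy uniting that clade.
All ingroup taxa share the derived state 'no' for Character 3; it defines the ingroup but does not resolve relationships within it.
Only Ophiites, Ornithana, and Stenana show the derived state 'yes' for Character 4, supporting them as a clade.
Most parsimonious ingroup topology: (((Ophiites,Stenana),Ornithana),Cyanion).
Changes per character on this tree: Character 1: 1; Character 2: 1; Character 3: 1; Character 4: 1.
Total = 4.

4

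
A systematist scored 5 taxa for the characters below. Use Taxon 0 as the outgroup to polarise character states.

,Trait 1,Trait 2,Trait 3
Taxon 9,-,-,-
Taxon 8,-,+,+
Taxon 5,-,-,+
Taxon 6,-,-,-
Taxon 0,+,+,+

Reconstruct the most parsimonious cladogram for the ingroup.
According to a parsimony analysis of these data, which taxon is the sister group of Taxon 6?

The outgroup has state '+' for every character, so '-' is the derived state throughout.
Trait 1 (derived state '-') is shared by all ingroup taxa — unites the whole ingroup.
Trait 2: derived state '-' in Taxon 5, Taxon 6, and Taxon 9 only — synapomorphy for {Taxon 5, Taxon 6, Taxon 9}.
Only Taxon 6 and Taxon 9 show the derived state '-' for Trait 3, supporting them as a clade.
Most parsimonious ingroup topology: (((Taxon 6,Taxon 9),Taxon 5),Taxon 8).
Taxon 6 and Taxon 9 form a cherry on this tree, so they are sister taxa.

Taxon 9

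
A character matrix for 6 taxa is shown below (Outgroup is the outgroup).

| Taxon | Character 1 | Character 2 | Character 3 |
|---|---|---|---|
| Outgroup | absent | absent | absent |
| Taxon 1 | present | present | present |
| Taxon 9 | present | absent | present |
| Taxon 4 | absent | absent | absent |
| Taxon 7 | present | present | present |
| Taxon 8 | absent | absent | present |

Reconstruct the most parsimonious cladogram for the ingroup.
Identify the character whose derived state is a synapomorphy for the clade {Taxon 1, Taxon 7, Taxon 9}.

The outgroup has state 'absent' for every character, so 'present' is the derived state throughout.
Character 1: derived state 'present' in Taxon 1, Taxon 7, and Taxon 9 only — synapomorphy for {Taxon 1, Taxon 7, Taxon 9}.
Only Taxon 1 and Taxon 7 show the derived state 'present' for Character 2, supporting them as a clade.
Character 3 (derived state 'present') is shared by Taxon 1, Taxon 7, Taxon 8, and Taxon 9 — a synapomorphy uniting that clade.
Most parsimonious ingroup topology: ((((Taxon 1,Taxon 7),Taxon 9),Taxon 8),Taxon 4).
The clade {Taxon 1, Taxon 7, Taxon 9} is supported by Character 1: its derived state 'present' occurs in exactly those taxa and in no other taxon (including the outgroup).

Character 1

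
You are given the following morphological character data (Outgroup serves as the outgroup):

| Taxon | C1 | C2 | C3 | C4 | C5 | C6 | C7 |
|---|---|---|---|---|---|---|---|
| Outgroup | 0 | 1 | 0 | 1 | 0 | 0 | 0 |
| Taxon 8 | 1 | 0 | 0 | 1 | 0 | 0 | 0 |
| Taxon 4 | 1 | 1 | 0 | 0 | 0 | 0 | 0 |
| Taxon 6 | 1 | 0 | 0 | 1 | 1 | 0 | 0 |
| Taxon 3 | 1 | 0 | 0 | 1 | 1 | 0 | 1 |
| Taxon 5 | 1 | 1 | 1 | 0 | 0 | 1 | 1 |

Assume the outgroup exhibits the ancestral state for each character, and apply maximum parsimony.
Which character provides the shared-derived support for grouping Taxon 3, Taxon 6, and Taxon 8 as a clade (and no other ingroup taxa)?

Character polarity is set by the outgroup: the derived state is whichever differs from the outgroup's state, so for C2, C4 the derived state is '0', and for the remaining characters it is '1'.
C1 (derived state '1') is shared by all ingroup taxa — unites the whole ingroup.
C2: derived state '0' in Taxon 3, Taxon 6, and Taxon 8 only — synapomorphy for {Taxon 3, Taxon 6, Taxon 8}.
C3: derived state '1' in Taxon 5 only — an autapomorphy, so it tells us nothing about relationships among taxa.
C4 (derived state '0') is shared by Taxon 4 and Taxon 5 — a synapomorphy uniting that clade.
C5: derived state '1' in Taxon 3 and Taxon 6 only — synapomorphy for {Taxon 3, Taxon 6}.
C6 (derived state '1') is unique to Taxon 5 (autapomorphy; uninformative for grouping).
C7 (state '1') occurs in Taxon 3 and Taxon 5 but conflicts with the nesting implied by the other characters — most parsimoniously interpreted as homoplasy.
Most parsimonious ingroup topology: ((Taxon 8,(Taxon 6,Taxon 3)),(Taxon 4,Taxon 5)).
The clade {Taxon 3, Taxon 6, Taxon 8} is supported by C2: its derived state '0' occurs in exactly those taxa and in no other taxon (including the outgroup).

C2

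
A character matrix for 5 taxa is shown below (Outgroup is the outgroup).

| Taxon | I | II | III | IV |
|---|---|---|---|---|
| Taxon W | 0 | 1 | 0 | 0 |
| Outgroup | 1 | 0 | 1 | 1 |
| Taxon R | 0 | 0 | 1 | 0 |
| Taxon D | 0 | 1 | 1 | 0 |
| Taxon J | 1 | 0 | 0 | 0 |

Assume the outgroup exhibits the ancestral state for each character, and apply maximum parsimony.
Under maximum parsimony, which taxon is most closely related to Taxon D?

Character polarity is set by the outgroup: the derived state is whichever differs from the outgroup's state, so for I, III, IV the derived state is '0', and for the remaining characters it is '1'.
I: derived state '0' in Taxon D, Taxon R, and Taxon W only — synapomorphy for {Taxon D, Taxon R, Taxon W}.
II: derived state '1' in Taxon D and Taxon W only — synapomorphy for {Taxon D, Taxon W}.
III (state '0') occurs in Taxon J and Taxon W but conflicts with the nesting implied by the other characters — most parsimoniously interpreted as homoplasy.
IV (derived state '0') is shared by all ingroup taxa — unites the whole ingroup.
Most parsimonious ingroup topology: ((Taxon R,(Taxon D,Taxon W)),Taxon J).
Taxon D and Taxon W form a cherry on this tree, so they are sister taxa.

Taxon W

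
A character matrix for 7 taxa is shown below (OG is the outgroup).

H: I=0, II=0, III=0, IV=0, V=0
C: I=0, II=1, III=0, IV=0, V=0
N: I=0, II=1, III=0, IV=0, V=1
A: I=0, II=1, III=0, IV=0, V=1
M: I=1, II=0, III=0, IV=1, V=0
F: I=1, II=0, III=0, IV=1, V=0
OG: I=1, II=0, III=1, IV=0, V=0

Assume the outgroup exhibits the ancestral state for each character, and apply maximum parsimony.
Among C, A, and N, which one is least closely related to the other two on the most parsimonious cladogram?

C

Character polarity is set by the outgroup: the derived state is whichever differs from the outgroup's state, so for I, III the derived state is '0', and for the remaining characters it is '1'.
I: derived state '0' in A, C, H, and N only — synapomorphy for {A, C, H, N}.
II: derived state '1' in A, C, and N only — synapomorphy for {A, C, N}.
All ingroup taxa share the derived state '0' for III; it defines the ingroup but does not resolve relationships within it.
IV: derived state '1' in F and M only — synapomorphy for {F, M}.
V (derived state '1') is shared by A and N — a synapomorphy uniting that clade.
Most parsimonious ingroup topology: ((M,F),(((N,A),C),H)).
N and A share a more recent common ancestor with each other than either does with C, so C is the least closely related of the three.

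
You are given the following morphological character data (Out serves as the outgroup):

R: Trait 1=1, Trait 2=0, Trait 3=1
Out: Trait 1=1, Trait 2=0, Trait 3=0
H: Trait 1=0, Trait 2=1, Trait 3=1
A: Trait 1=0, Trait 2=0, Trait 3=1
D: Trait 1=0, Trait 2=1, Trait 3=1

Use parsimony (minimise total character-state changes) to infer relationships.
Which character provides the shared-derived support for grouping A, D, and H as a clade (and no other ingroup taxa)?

Trait 1

Character polarity is set by the outgroup: the derived state is whichever differs from the outgroup's state, so for Trait 1 the derived state is '0', and for the remaining characters it is '1'.
Trait 1 (derived state '0') is shared by A, D, and H — a synapomorphy uniting that clade.
Trait 2 (derived state '1') is shared by D and H — a synapomorphy uniting that clade.
All ingroup taxa share the derived state '1' for Trait 3; it defines the ingroup but does not resolve relationships within it.
Most parsimonious ingroup topology: (R,((D,H),A)).
The clade {A, D, H} is supported by Trait 1: its derived state '0' occurs in exactly those taxa and in no other taxon (including the outgroup).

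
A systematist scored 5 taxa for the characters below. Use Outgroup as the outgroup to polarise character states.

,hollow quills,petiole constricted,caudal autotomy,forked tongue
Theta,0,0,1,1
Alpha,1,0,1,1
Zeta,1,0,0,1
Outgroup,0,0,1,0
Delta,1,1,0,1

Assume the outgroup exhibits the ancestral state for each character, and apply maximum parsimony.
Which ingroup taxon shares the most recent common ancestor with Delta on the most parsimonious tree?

Zeta

Character polarity is set by the outgroup: the derived state is whichever differs from the outgroup's state, so for caudal autotomy the derived state is '0', and for the remaining characters it is '1'.
hollow quills (derived state '1') is shared by Alpha, Delta, and Zeta — a synapomorphy uniting that clade.
petiole constricted: derived state '1' in Delta only — an autapomorphy, so it tells us nothing about relationships among taxa.
caudal autotomy: derived state '0' in Delta and Zeta only — synapomorphy for {Delta, Zeta}.
forked tongue (derived state '1') is shared by all ingroup taxa — unites the whole ingroup.
Most parsimonious ingroup topology: ((Alpha,(Zeta,Delta)),Theta).
Delta and Zeta form a cherry on this tree, so they are sister taxa.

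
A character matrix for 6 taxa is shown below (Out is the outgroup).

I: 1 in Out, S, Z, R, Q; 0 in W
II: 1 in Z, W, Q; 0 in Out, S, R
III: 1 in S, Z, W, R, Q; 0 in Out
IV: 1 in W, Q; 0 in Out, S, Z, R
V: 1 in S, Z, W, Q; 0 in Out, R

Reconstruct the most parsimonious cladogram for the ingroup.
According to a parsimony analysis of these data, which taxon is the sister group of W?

Q

Character polarity is set by the outgroup: the derived state is whichever differs from the outgroup's state, so for I the derived state is '0', and for the remaining characters it is '1'.
I (derived state '0') is unique to W (autapomorphy; uninformative for grouping).
Only Q, W, and Z show the derived state '1' for II, supporting them as a clade.
All ingroup taxa share the derived state '1' for III; it defines the ingroup but does not resolve relationships within it.
IV: derived state '1' in Q and W only — synapomorphy for {Q, W}.
Only Q, S, W, and Z show the derived state '1' for V, supporting them as a clade.
Most parsimonious ingroup topology: ((S,(Z,(W,Q))),R).
W and Q form a cherry on this tree, so they are sister taxa.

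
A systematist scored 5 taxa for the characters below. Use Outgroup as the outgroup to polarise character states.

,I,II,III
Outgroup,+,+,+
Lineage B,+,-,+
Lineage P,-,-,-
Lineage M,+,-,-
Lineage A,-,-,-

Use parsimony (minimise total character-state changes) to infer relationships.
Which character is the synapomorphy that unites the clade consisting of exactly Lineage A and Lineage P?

The outgroup has state '+' for every character, so '-' is the derived state throughout.
I: derived state '-' in Lineage A and Lineage P only — synapomorphy for {Lineage A, Lineage P}.
All ingroup taxa share the derived state '-' for II; it defines the ingroup but does not resolve relationships within it.
III: derived state '-' in Lineage A, Lineage M, and Lineage P only — synapomorphy for {Lineage A, Lineage M, Lineage P}.
Most parsimonious ingroup topology: (Lineage B,((Lineage P,Lineage A),Lineage M)).
The clade {Lineage A, Lineage P} is supported by I: its derived state '-' occurs in exactly those taxa and in no other taxon (including the outgroup).

I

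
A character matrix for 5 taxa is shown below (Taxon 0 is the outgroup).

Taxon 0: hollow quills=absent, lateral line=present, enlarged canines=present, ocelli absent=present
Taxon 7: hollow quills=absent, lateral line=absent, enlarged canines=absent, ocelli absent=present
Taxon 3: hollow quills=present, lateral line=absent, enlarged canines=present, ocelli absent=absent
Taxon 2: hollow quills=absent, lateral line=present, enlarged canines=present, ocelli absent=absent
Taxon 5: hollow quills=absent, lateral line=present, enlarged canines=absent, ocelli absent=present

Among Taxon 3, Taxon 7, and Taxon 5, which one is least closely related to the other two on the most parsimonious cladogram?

Character polarity is set by the outgroup: the derived state is whichever differs from the outgroup's state, so for lateral line, enlarged canines, ocelli absent the derived state is 'absent', and for the remaining characters it is 'present'.
hollow quills (derived state 'present') is unique to Taxon 3 (autapomorphy; uninformative for grouping).
lateral line groups Taxon 3 and Taxon 7, which is incompatible with the clades supported by the remaining characters; treating it as convergent (homoplasy) costs fewer steps than any alternative tree.
enlarged canines (derived state 'absent') is shared by Taxon 5 and Taxon 7 — a synapomorphy uniting that clade.
Only Taxon 2 and Taxon 3 show the derived state 'absent' for ocelli absent, supporting them as a clade.
Most parsimonious ingroup topology: ((Taxon 7,Taxon 5),(Taxon 3,Taxon 2)).
Taxon 7 and Taxon 5 share a more recent common ancestor with each other than either does with Taxon 3, so Taxon 3 is the least closely related of the three.

Taxon 3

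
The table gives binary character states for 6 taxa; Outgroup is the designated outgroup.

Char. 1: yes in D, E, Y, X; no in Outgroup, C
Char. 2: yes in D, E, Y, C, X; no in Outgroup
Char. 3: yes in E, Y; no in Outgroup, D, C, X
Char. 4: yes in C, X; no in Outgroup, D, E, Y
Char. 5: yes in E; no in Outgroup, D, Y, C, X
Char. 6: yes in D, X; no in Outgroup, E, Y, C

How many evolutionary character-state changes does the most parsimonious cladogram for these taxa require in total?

7

The outgroup has state 'no' for every character, so 'yes' is the derived state throughout.
Char. 1 (derived state 'yes') is shared by D, E, X, and Y — a synapomorphy uniting that clade.
All ingroup taxa share the derived state 'yes' for Char. 2; it defines the ingroup but does not resolve relationships within it.
Char. 3: derived state 'yes' in E and Y only — synapomorphy for {E, Y}.
Char. 4 (state 'yes') occurs in C and X but conflicts with the nesting implied by the other characters — most parsimoniously interpreted as homoplasy.
Char. 5: derived state 'yes' in E only — an autapomorphy, so it tells us nothing about relationships among taxa.
Only D and X show the derived state 'yes' for Char. 6, supporting them as a clade.
Most parsimonious ingroup topology: (((D,X),(E,Y)),C).
Changes per character on this tree: Char. 1: 1; Char. 2: 1; Char. 3: 1; Char. 4: 2; Char. 5: 1; Char. 6: 1.
Total = 7.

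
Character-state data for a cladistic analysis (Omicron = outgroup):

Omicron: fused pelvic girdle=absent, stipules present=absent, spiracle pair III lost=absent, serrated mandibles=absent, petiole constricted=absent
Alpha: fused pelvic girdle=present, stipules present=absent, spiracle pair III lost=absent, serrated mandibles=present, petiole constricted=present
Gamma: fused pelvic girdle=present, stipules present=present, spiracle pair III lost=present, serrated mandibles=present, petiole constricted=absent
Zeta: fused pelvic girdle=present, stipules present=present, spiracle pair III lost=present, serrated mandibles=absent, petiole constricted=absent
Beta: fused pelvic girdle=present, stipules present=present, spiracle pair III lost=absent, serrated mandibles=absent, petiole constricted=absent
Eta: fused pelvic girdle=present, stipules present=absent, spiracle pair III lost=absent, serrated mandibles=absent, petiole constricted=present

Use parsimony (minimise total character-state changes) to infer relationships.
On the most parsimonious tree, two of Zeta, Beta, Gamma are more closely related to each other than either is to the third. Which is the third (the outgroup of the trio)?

Beta

The outgroup has state 'absent' for every character, so 'present' is the derived state throughout.
fused pelvic girdle (derived state 'present') is shared by all ingroup taxa — unites the whole ingroup.
Only Beta, Gamma, and Zeta show the derived state 'present' for stipules present, supporting them as a clade.
spiracle pair III lost (derived state 'present') is shared by Gamma and Zeta — a synapomorphy uniting that clade.
serrated mandibles groups Alpha and Gamma, which is incompatible with the clades supported by the remaining characters; treating it as convergent (homoplasy) costs fewer steps than any alternative tree.
petiole constricted (derived state 'present') is shared by Alpha and Eta — a synapomorphy uniting that clade.
Most parsimonious ingroup topology: ((Alpha,Eta),((Gamma,Zeta),Beta)).
Zeta and Gamma share a more recent common ancestor with each other than either does with Beta, so Beta is the least closely related of the three.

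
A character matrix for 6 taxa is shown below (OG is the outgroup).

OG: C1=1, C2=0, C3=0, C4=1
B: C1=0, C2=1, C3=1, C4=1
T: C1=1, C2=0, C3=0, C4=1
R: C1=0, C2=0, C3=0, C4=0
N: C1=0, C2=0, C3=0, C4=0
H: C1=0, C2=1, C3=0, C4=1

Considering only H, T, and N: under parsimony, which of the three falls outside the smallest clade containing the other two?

Character polarity is set by the outgroup: the derived state is whichever differs from the outgroup's state, so for C1, C4 the derived state is '0', and for the remaining characters it is '1'.
C1 (derived state '0') is shared by B, H, N, and R — a synapomorphy uniting that clade.
C2 (derived state '1') is shared by B and H — a synapomorphy uniting that clade.
C3: derived state '1' in B only — an autapomorphy, so it tells us nothing about relationships among taxa.
C4 (derived state '0') is shared by N and R — a synapomorphy uniting that clade.
Most parsimonious ingroup topology: (((B,H),(R,N)),T).
N and H share a more recent common ancestor with each other than either does with T, so T is the least closely related of the three.

T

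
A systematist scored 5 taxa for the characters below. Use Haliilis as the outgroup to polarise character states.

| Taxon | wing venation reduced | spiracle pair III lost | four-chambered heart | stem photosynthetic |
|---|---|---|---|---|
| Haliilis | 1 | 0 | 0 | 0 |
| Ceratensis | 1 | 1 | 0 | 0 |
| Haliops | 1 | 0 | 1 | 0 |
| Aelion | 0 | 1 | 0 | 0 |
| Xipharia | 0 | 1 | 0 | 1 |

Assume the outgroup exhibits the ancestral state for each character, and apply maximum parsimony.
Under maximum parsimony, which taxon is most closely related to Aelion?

Character polarity is set by the outgroup: the derived state is whichever differs from the outgroup's state, so for wing venation reduced the derived state is '0', and for the remaining characters it is '1'.
Only Aelion and Xipharia show the derived state '0' for wing venation reduced, supporting them as a clade.
Only Aelion, Ceratensis, and Xipharia show the derived state '1' for spiracle pair III lost, supporting them as a clade.
four-chambered heart: derived state '1' in Haliops only — an autapomorphy, so it tells us nothing about relationships among taxa.
stem photosynthetic: derived state '1' in Xipharia only — an autapomorphy, so it tells us nothing about relationships among taxa.
Most parsimonious ingroup topology: ((Ceratensis,(Aelion,Xipharia)),Haliops).
Aelion and Xipharia form a cherry on this tree, so they are sister taxa.

Xipharia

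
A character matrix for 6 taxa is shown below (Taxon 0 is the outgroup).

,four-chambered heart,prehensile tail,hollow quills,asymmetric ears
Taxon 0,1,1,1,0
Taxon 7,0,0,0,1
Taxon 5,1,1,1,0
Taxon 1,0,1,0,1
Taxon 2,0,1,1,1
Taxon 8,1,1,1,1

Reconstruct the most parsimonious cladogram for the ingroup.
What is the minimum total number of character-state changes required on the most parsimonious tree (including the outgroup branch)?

Character polarity is set by the outgroup: the derived state is whichever differs from the outgroup's state, so for four-chambered heart, prehensile tail, hollow quills the derived state is '0', and for the remaining characters it is '1'.
Only Taxon 1, Taxon 2, and Taxon 7 show the derived state '0' for four-chambered heart, supporting them as a clade.
prehensile tail (derived state '0') is unique to Taxon 7 (autapomorphy; uninformative for grouping).
hollow quills (derived state '0') is shared by Taxon 1 and Taxon 7 — a synapomorphy uniting that clade.
Only Taxon 1, Taxon 2, Taxon 7, and Taxon 8 show the derived state '1' for asymmetric ears, supporting them as a clade.
Most parsimonious ingroup topology: ((((Taxon 7,Taxon 1),Taxon 2),Taxon 8),Taxon 5).
Changes per character on this tree: four-chambered heart: 1; prehensile tail: 1; hollow quills: 1; asymmetric ears: 1.
Total = 4.

4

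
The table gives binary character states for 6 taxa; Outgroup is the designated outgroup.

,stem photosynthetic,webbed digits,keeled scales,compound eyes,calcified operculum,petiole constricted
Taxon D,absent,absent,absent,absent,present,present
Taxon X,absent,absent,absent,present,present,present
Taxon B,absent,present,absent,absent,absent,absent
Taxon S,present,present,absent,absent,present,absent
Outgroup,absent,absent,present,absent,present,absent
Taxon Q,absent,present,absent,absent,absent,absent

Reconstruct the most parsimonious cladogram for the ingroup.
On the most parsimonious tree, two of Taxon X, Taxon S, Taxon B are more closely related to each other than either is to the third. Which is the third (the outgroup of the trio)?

Taxon X

Character polarity is set by the outgroup: the derived state is whichever differs from the outgroup's state, so for keeled scales, calcified operculum the derived state is 'absent', and for the remaining characters it is 'present'.
stem photosynthetic (derived state 'present') is unique to Taxon S (autapomorphy; uninformative for grouping).
webbed digits (derived state 'present') is shared by Taxon B, Taxon Q, and Taxon S — a synapomorphy uniting that clade.
All ingroup taxa share the derived state 'absent' for keeled scales; it defines the ingroup but does not resolve relationships within it.
compound eyes (derived state 'present') is unique to Taxon X (autapomorphy; uninformative for grouping).
calcified operculum: derived state 'absent' in Taxon B and Taxon Q only — synapomorphy for {Taxon B, Taxon Q}.
Only Taxon D and Taxon X show the derived state 'present' for petiole constricted, supporting them as a clade.
Most parsimonious ingroup topology: (((Taxon B,Taxon Q),Taxon S),(Taxon D,Taxon X)).
Taxon B and Taxon S share a more recent common ancestor with each other than either does with Taxon X, so Taxon X is the least closely related of the three.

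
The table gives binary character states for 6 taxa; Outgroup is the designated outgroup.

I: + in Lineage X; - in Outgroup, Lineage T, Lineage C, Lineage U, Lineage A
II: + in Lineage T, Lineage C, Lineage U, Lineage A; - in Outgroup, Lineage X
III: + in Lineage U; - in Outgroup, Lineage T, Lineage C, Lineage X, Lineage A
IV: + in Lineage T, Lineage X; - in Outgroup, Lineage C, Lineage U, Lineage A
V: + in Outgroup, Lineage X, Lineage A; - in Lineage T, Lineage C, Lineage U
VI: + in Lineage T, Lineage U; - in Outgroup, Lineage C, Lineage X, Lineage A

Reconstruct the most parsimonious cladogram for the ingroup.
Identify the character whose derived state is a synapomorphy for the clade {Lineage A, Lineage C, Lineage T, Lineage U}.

II

Character polarity is set by the outgroup: the derived state is whichever differs from the outgroup's state, so for V the derived state is '-', and for the remaining characters it is '+'.
I (derived state '+') is unique to Lineage X (autapomorphy; uninformative for grouping).
II (derived state '+') is shared by Lineage A, Lineage C, Lineage T, and Lineage U — a synapomorphy uniting that clade.
III (derived state '+') is unique to Lineage U (autapomorphy; uninformative for grouping).
IV groups Lineage T and Lineage X, which is incompatible with the clades supported by the remaining characters; treating it as convergent (homoplasy) costs fewer steps than any alternative tree.
V: derived state '-' in Lineage C, Lineage T, and Lineage U only — synapomorphy for {Lineage C, Lineage T, Lineage U}.
VI: derived state '+' in Lineage T and Lineage U only — synapomorphy for {Lineage T, Lineage U}.
Most parsimonious ingroup topology: ((((Lineage T,Lineage U),Lineage C),Lineage A),Lineage X).
The clade {Lineage A, Lineage C, Lineage T, Lineage U} is supported by II: its derived state '+' occurs in exactly those taxa and in no other taxon (including the outgroup).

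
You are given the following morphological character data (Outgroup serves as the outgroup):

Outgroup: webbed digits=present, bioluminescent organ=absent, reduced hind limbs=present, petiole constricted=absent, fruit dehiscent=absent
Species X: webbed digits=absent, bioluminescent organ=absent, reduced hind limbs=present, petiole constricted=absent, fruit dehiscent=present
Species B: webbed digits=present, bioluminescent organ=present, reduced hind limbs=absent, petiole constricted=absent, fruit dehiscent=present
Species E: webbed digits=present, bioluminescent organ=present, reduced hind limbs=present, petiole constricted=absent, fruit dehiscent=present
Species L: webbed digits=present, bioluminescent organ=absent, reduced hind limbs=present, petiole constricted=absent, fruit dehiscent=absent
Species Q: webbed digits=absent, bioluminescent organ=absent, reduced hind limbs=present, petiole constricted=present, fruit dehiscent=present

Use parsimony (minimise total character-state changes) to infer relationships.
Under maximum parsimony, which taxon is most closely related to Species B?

Character polarity is set by the outgroup: the derived state is whichever differs from the outgroup's state, so for webbed digits, reduced hind limbs the derived state is 'absent', and for the remaining characters it is 'present'.
Only Species Q and Species X show the derived state 'absent' for webbed digits, supporting them as a clade.
bioluminescent organ: derived state 'present' in Species B and Species E only — synapomorphy for {Species B, Species E}.
reduced hind limbs (derived state 'absent') is unique to Species B (autapomorphy; uninformative for grouping).
petiole constricted: derived state 'present' in Species Q only — an autapomorphy, so it tells us nothing about relationships among taxa.
Only Species B, Species E, Species Q, and Species X show the derived state 'present' for fruit dehiscent, supporting them as a clade.
Most parsimonious ingroup topology: (((Species X,Species Q),(Species B,Species E)),Species L).
Species B and Species E form a cherry on this tree, so they are sister taxa.

Species E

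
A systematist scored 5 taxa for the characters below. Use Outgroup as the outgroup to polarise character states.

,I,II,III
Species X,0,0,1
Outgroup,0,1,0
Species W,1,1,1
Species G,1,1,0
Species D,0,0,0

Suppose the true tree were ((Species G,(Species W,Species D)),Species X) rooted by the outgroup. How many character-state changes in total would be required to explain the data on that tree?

Map each character onto ((Species G,(Species W,Species D)),Species X) (rooted by Outgroup) and count the minimum state changes it requires (Fitch parsimony):
I: 2; II: 2; III: 2.
Total tree length = 6.

6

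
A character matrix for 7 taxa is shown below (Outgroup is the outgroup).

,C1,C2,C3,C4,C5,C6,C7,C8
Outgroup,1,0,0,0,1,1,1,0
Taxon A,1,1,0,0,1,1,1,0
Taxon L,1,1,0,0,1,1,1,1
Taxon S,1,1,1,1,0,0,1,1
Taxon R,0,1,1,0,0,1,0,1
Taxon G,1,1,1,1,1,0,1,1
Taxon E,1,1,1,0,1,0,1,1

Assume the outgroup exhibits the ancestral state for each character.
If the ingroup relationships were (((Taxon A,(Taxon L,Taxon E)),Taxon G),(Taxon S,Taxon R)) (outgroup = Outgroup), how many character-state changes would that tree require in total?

14

Map each character onto (((Taxon A,(Taxon L,Taxon E)),Taxon G),(Taxon S,Taxon R)) (rooted by Outgroup) and count the minimum state changes it requires (Fitch parsimony):
C1: 1; C2: 1; C3: 3; C4: 2; C5: 1; C6: 3; C7: 1; C8: 2.
Total tree length = 14.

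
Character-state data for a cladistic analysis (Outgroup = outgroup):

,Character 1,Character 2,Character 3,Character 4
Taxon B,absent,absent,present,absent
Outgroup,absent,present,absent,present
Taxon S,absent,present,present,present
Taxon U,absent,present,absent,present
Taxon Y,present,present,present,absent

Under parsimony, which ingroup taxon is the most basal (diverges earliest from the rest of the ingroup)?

Character polarity is set by the outgroup: the derived state is whichever differs from the outgroup's state, so for Character 2, Character 4 the derived state is 'absent', and for the remaining characters it is 'present'.
Character 1 (derived state 'present') is unique to Taxon Y (autapomorphy; uninformative for grouping).
Character 2 (derived state 'absent') is unique to Taxon B (autapomorphy; uninformative for grouping).
Character 3 (derived state 'present') is shared by Taxon B, Taxon S, and Taxon Y — a synapomorphy uniting that clade.
Character 4: derived state 'absent' in Taxon B and Taxon Y only — synapomorphy for {Taxon B, Taxon Y}.
Most parsimonious ingroup topology: (((Taxon Y,Taxon B),Taxon S),Taxon U).
Taxon U is sister to the clade containing all other ingroup taxa, so it is the earliest-diverging (most basal) ingroup lineage.

Taxon U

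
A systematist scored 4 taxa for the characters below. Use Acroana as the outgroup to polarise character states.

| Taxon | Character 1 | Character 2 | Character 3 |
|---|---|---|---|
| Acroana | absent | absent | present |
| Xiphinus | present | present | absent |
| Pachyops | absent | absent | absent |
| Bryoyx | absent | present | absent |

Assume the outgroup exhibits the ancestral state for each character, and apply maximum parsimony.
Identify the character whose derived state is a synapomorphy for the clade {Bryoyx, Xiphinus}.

Character 2

Character polarity is set by the outgroup: the derived state is whichever differs from the outgroup's state, so for Character 3 the derived state is 'absent', and for the remaining characters it is 'present'.
Character 1 (derived state 'present') is unique to Xiphinus (autapomorphy; uninformative for grouping).
Character 2 (derived state 'present') is shared by Bryoyx and Xiphinus — a synapomorphy uniting that clade.
Character 3 (derived state 'absent') is shared by all ingroup taxa — unites the whole ingroup.
Most parsimonious ingroup topology: ((Xiphinus,Bryoyx),Pachyops).
The clade {Bryoyx, Xiphinus} is supported by Character 2: its derived state 'present' occurs in exactly those taxa and in no other taxon (including the outgroup).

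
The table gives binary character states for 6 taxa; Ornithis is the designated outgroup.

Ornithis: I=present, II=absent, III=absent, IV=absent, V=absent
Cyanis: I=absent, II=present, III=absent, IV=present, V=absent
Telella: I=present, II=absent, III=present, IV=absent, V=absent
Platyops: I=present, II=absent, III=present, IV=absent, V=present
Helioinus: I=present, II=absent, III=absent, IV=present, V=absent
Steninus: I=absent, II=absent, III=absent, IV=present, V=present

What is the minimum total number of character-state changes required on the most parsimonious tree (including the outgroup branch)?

Character polarity is set by the outgroup: the derived state is whichever differs from the outgroup's state, so for I the derived state is 'absent', and for the remaining characters it is 'present'.
I (derived state 'absent') is shared by Cyanis and Steninus — a synapomorphy uniting that clade.
II (derived state 'present') is unique to Cyanis (autapomorphy; uninformative for grouping).
III: derived state 'present' in Platyops and Telella only — synapomorphy for {Platyops, Telella}.
Only Cyanis, Helioinus, and Steninus show the derived state 'present' for IV, supporting them as a clade.
V groups Platyops and Steninus, which is incompatible with the clades supported by the remaining characters; treating it as convergent (homoplasy) costs fewer steps than any alternative tree.
Most parsimonious ingroup topology: (((Cyanis,Steninus),Helioinus),(Telella,Platyops)).
Changes per character on this tree: I: 1; II: 1; III: 1; IV: 1; V: 2.
Total = 6.

6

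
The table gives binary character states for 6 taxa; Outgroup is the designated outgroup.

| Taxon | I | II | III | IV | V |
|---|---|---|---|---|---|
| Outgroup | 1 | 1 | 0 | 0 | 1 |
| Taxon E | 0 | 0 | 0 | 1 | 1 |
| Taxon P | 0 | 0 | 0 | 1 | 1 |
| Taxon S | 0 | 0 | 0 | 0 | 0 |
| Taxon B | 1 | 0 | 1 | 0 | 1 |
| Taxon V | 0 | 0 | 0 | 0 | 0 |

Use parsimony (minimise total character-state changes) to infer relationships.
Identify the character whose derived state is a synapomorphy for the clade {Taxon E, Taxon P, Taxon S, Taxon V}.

I

Character polarity is set by the outgroup: the derived state is whichever differs from the outgroup's state, so for I, II, V the derived state is '0', and for the remaining characters it is '1'.
I (derived state '0') is shared by Taxon E, Taxon P, Taxon S, and Taxon V — a synapomorphy uniting that clade.
All ingroup taxa share the derived state '0' for II; it defines the ingroup but does not resolve relationships within it.
III: derived state '1' in Taxon B only — an autapomorphy, so it tells us nothing about relationships among taxa.
IV (derived state '1') is shared by Taxon E and Taxon P — a synapomorphy uniting that clade.
V (derived state '0') is shared by Taxon S and Taxon V — a synapomorphy uniting that clade.
Most parsimonious ingroup topology: (((Taxon E,Taxon P),(Taxon S,Taxon V)),Taxon B).
The clade {Taxon E, Taxon P, Taxon S, Taxon V} is supported by I: its derived state '0' occurs in exactly those taxa and in no other taxon (including the outgroup).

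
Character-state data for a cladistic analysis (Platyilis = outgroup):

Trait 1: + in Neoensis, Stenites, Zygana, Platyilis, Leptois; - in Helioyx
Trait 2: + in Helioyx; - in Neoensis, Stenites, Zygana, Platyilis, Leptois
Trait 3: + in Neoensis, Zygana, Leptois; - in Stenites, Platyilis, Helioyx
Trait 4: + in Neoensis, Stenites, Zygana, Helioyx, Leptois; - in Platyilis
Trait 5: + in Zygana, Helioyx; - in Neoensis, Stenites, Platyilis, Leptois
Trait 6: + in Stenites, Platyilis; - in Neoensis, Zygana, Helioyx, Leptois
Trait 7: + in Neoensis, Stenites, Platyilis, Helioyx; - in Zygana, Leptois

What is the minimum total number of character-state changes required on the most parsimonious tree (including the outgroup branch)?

8

Character polarity is set by the outgroup: the derived state is whichever differs from the outgroup's state, so for Trait 1, Trait 6, Trait 7 the derived state is '-', and for the remaining characters it is '+'.
Trait 1: derived state '-' in Helioyx only — an autapomorphy, so it tells us nothing about relationships among taxa.
Trait 2 (derived state '+') is unique to Helioyx (autapomorphy; uninformative for grouping).
Trait 3: derived state '+' in Leptois, Neoensis, and Zygana only — synapomorphy for {Leptois, Neoensis, Zygana}.
Trait 4 (derived state '+') is shared by all ingroup taxa — unites the whole ingroup.
Trait 5 groups Helioyx and Zygana, which is incompatible with the clades supported by the remaining characters; treating it as convergent (homoplasy) costs fewer steps than any alternative tree.
Trait 6: derived state '-' in Helioyx, Leptois, Neoensis, and Zygana only — synapomorphy for {Helioyx, Leptois, Neoensis, Zygana}.
Trait 7: derived state '-' in Leptois and Zygana only — synapomorphy for {Leptois, Zygana}.
Most parsimonious ingroup topology: ((((Zygana,Leptois),Neoensis),Helioyx),Stenites).
Changes per character on this tree: Trait 1: 1; Trait 2: 1; Trait 3: 1; Trait 4: 1; Trait 5: 2; Trait 6: 1; Trait 7: 1.
Total = 8.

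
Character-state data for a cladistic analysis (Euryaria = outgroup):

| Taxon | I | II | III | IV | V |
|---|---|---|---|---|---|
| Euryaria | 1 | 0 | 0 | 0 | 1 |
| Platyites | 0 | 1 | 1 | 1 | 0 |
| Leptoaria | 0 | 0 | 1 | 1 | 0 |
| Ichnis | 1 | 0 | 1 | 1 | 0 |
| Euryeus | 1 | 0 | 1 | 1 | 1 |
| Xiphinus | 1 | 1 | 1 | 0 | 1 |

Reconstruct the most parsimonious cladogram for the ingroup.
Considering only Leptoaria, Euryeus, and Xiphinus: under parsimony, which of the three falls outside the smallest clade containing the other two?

Xiphinus

Character polarity is set by the outgroup: the derived state is whichever differs from the outgroup's state, so for I, V the derived state is '0', and for the remaining characters it is '1'.
I: derived state '0' in Leptoaria and Platyites only — synapomorphy for {Leptoaria, Platyites}.
II (state '1') occurs in Platyites and Xiphinus but conflicts with the nesting implied by the other characters — most parsimoniously interpreted as homoplasy.
All ingroup taxa share the derived state '1' for III; it defines the ingroup but does not resolve relationships within it.
Only Euryeus, Ichnis, Leptoaria, and Platyites show the derived state '1' for IV, supporting them as a clade.
Only Ichnis, Leptoaria, and Platyites show the derived state '0' for V, supporting them as a clade.
Most parsimonious ingroup topology: ((((Platyites,Leptoaria),Ichnis),Euryeus),Xiphinus).
Euryeus and Leptoaria share a more recent common ancestor with each other than either does with Xiphinus, so Xiphinus is the least closely related of the three.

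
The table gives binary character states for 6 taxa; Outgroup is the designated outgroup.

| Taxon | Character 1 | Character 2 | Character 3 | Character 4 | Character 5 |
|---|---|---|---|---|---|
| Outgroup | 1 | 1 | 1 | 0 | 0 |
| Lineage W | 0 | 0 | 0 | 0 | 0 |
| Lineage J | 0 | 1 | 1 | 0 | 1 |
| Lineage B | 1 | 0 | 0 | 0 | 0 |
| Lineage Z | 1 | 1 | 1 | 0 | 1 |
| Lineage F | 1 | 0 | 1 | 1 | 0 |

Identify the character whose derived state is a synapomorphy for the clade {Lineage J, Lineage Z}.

Character 5

Character polarity is set by the outgroup: the derived state is whichever differs from the outgroup's state, so for Character 1, Character 2, Character 3 the derived state is '0', and for the remaining characters it is '1'.
Character 1 (state '0') occurs in Lineage J and Lineage W but conflicts with the nesting implied by the other characters — most parsimoniously interpreted as homoplasy.
Only Lineage B, Lineage F, and Lineage W show the derived state '0' for Character 2, supporting them as a clade.
Only Lineage B and Lineage W show the derived state '0' for Character 3, supporting them as a clade.
Character 4: derived state '1' in Lineage F only — an autapomorphy, so it tells us nothing about relationships among taxa.
Character 5: derived state '1' in Lineage J and Lineage Z only — synapomorphy for {Lineage J, Lineage Z}.
Most parsimonious ingroup topology: (((Lineage W,Lineage B),Lineage F),(Lineage J,Lineage Z)).
The clade {Lineage J, Lineage Z} is supported by Character 5: its derived state '1' occurs in exactly those taxa and in no other taxon (including the outgroup).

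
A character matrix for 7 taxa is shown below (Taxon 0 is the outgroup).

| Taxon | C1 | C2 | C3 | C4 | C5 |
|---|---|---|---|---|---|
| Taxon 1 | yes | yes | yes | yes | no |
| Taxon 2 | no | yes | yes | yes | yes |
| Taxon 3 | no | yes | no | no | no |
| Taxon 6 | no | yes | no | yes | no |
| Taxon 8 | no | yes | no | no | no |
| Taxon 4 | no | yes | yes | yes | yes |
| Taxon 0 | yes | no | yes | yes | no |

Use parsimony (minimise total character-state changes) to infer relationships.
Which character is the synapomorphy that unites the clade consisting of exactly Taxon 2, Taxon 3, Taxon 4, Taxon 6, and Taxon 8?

Character polarity is set by the outgroup: the derived state is whichever differs from the outgroup's state, so for C1, C3, C4 the derived state is 'no', and for the remaining characters it is 'yes'.
C1 (derived state 'no') is shared by Taxon 2, Taxon 3, Taxon 4, Taxon 6, and Taxon 8 — a synapomorphy uniting that clade.
All ingroup taxa share the derived state 'yes' for C2; it defines the ingroup but does not resolve relationships within it.
Only Taxon 3, Taxon 6, and Taxon 8 show the derived state 'no' for C3, supporting them as a clade.
Only Taxon 3 and Taxon 8 show the derived state 'no' for C4, supporting them as a clade.
C5 (derived state 'yes') is shared by Taxon 2 and Taxon 4 — a synapomorphy uniting that clade.
Most parsimonious ingroup topology: (((Taxon 4,Taxon 2),(Taxon 6,(Taxon 8,Taxon 3))),Taxon 1).
The clade {Taxon 2, Taxon 3, Taxon 4, Taxon 6, Taxon 8} is supported by C1: its derived state 'no' occurs in exactly those taxa and in no other taxon (including the outgroup).

C1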